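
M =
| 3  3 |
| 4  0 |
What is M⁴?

[[549, 297], [396, 252]]

M² = [[21, 9], [12, 12]]
M³ = [[99, 63], [84, 36]]
M⁴ = [[549, 297], [396, 252]]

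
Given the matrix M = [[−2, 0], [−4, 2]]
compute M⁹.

tr M = 0 and det M = −4, so the characteristic polynomial is λ² − (0)λ + (−4) with roots −2 and 2.
Eigenvectors give P = [[1, 0], [1, −1]] with P⁻¹ = [[1, 0], [1, −1]], and M = P·diag(−2, 2)·P⁻¹.
Then M⁹ = P·diag(−512, 512)·P⁻¹ = [[−512, 0], [−512, −512]] · [[1, 0], [1, −1]] = [[−512, 0], [−1024, 512]].

[[−512, 0], [−1024, 512]]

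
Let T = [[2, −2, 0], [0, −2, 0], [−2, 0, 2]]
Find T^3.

[[8, −8, 0], [0, −8, 0], [−24, 8, 8]]

T^2 = [[4, 0, 0], [0, 4, 0], [−8, 4, 4]]
T^3 = [[8, −8, 0], [0, −8, 0], [−24, 8, 8]]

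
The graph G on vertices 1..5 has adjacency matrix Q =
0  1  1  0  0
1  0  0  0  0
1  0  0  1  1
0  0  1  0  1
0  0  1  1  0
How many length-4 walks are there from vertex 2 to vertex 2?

2

The number of length-4 walks from vertex 2 to vertex 2 is entry (2,2) of Q⁴, where Q is the adjacency matrix.
Q² = [[2, 0, 0, 1, 1], [0, 1, 1, 0, 0], [0, 1, 3, 1, 1], [1, 0, 1, 2, 1], [1, 0, 1, 1, 2]]
Q³ = [[0, 2, 4, 1, 1], [2, 0, 0, 1, 1], [4, 0, 2, 4, 4], [1, 1, 4, 2, 3], [1, 1, 4, 3, 2]]
Q⁴ = [[6, 0, 2, 5, 5], [0, 2, 4, 1, 1], [2, 4, 12, 6, 6], [5, 1, 6, 7, 6], [5, 1, 6, 6, 7]]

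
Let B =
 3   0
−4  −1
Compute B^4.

[[81, 0], [−80, 1]]

B^2 = [[9, 0], [−8, 1]]
B^3 = [[27, 0], [−28, −1]]
B^4 = [[81, 0], [−80, 1]]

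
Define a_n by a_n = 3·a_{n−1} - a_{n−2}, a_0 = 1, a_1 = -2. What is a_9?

With companion matrix C = [[3, -1], [1, 0]], [a_n, a_{n−1}]ᵀ = C·[a_{n−1}, a_{n−2}]ᵀ, so [a_9, a_8]ᵀ = C⁸·[a_1, a_0]ᵀ.
C⁸ = [[2584, -987], [987, -377]], giving [a_9, a_8]ᵀ = [[-6155], [-2351]].

-6155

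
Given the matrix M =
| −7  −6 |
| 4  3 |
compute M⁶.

tr M = −4 and det M = 3, so the characteristic polynomial is λ² − (−4)λ + (3) with roots −1 and −3.
Eigenvectors give P = [[−1, 3], [1, −2]] with P⁻¹ = [[2, 3], [1, 1]], and M = P·diag(−1, −3)·P⁻¹.
Then M⁶ = P·diag(1, 729)·P⁻¹ = [[−1, 2187], [1, −1458]] · [[2, 3], [1, 1]] = [[2185, 2184], [−1456, −1455]].

[[2185, 2184], [−1456, −1455]]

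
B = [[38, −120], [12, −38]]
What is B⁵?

tr B = 0 and det B = −4, so the characteristic polynomial is λ² − (0)λ + (−4) with roots 2 and −2.
Eigenvectors give P = [[−10, −3], [−3, −1]] with P⁻¹ = [[−1, 3], [3, −10]], and B = P·diag(2, −2)·P⁻¹.
Then B⁵ = P·diag(32, −32)·P⁻¹ = [[−320, 96], [−96, 32]] · [[−1, 3], [3, −10]] = [[608, −1920], [192, −608]].

[[608, −1920], [192, −608]]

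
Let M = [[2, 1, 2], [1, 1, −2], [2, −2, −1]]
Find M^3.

M^2 = [[9, −1, 0], [−1, 6, 2], [0, 2, 9]]
M^3 = [[17, 8, 20], [8, 1, −16], [20, −16, −13]]

[[17, 8, 20], [8, 1, −16], [20, −16, −13]]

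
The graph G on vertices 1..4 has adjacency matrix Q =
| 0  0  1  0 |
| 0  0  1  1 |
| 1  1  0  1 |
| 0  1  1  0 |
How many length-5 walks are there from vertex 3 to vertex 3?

The number of length-5 walks from vertex 3 to vertex 3 is entry (3,3) of Q⁵, where Q is the adjacency matrix.
Q² = [[1, 1, 0, 1], [1, 2, 1, 1], [0, 1, 3, 1], [1, 1, 1, 2]]
Q³ = [[0, 1, 3, 1], [1, 2, 4, 3], [3, 4, 2, 4], [1, 3, 4, 2]]
Q⁴ = [[3, 4, 2, 4], [4, 7, 6, 6], [2, 6, 11, 6], [4, 6, 6, 7]]
Q⁵ = [[2, 6, 11, 6], [6, 12, 17, 13], [11, 17, 14, 17], [6, 13, 17, 12]]

14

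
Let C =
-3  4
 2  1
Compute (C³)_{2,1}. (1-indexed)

30

C² = [[17, -8], [-4, 9]]
C³ = [[-67, 60], [30, -7]]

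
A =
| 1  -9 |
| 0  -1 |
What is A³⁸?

[[1, 0], [0, 1]]

A² = I (check: tr A = 0 and det A = -1), so A³⁸ = I since 38 is even.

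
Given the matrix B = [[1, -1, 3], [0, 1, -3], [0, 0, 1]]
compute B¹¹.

[[1, -11, 198], [0, 1, -33], [0, 0, 1]]

B = I + N where N = [[0, -1, 3], [0, 0, -3], [0, 0, 0]] is strictly upper-triangular, so N³ = 0.
(I + N)¹¹ = I + 11·N + 55·N² = [[1, -11, 198], [0, 1, -33], [0, 0, 1]].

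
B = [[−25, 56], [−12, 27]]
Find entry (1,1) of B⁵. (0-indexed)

1707

tr B = 2 and det B = −3, so the characteristic polynomial is λ² − (2)λ + (−3) with roots −1 and 3.
Eigenvectors give P = [[−7, 2], [−3, 1]] with P⁻¹ = [[−1, 2], [−3, 7]], and B = P·diag(−1, 3)·P⁻¹.
Then B⁵ = P·diag(−1, 243)·P⁻¹ = [[7, 486], [3, 243]] · [[−1, 2], [−3, 7]] = [[−1465, 3416], [−732, 1707]].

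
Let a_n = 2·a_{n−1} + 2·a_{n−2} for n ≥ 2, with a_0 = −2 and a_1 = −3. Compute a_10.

With companion matrix M = [[2, 2], [1, 0]], [a_n, a_{n−1}]ᵀ = M·[a_{n−1}, a_{n−2}]ᵀ, so [a_10, a_9]ᵀ = M⁹·[a_1, a_0]ᵀ.
M⁹ = [[6688, 4896], [2448, 1792]], giving [a_10, a_9]ᵀ = [[−29856], [−10928]].

−29856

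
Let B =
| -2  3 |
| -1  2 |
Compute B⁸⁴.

[[1, 0], [0, 1]]

B² = I (check: tr B = 0 and det B = -1), so B⁸⁴ = I since 84 is even.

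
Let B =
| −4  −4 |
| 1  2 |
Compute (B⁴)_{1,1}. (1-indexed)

B² = [[12, 8], [−2, 0]]
B³ = [[−40, −32], [8, 8]]
B⁴ = [[128, 96], [−24, −16]]

128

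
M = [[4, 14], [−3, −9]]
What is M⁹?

tr M = −5 and det M = 6, so the characteristic polynomial is λ² − (−5)λ + (6) with roots −2 and −3.
Eigenvectors give P = [[7, 2], [−3, −1]] with P⁻¹ = [[1, 2], [−3, −7]], and M = P·diag(−2, −3)·P⁻¹.
Then M⁹ = P·diag(−512, −19683)·P⁻¹ = [[−3584, −39366], [1536, 19683]] · [[1, 2], [−3, −7]] = [[114514, 268394], [−57513, −134709]].

[[114514, 268394], [−57513, −134709]]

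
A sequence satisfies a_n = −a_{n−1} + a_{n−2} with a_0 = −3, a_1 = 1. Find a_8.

−60

With companion matrix B = [[−1, 1], [1, 0]], [a_n, a_{n−1}]ᵀ = B·[a_{n−1}, a_{n−2}]ᵀ, so [a_8, a_7]ᵀ = B⁷·[a_1, a_0]ᵀ.
B⁷ = [[−21, 13], [13, −8]], giving [a_8, a_7]ᵀ = [[−60], [37]].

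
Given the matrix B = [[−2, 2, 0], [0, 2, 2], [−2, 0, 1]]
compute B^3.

B^2 = [[4, 0, 4], [−4, 4, 6], [2, −4, 1]]
B^3 = [[−16, 8, 4], [−4, 0, 14], [−6, −4, −7]]

[[−16, 8, 4], [−4, 0, 14], [−6, −4, −7]]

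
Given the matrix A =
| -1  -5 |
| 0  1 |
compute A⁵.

A² = I (check: tr A = 0 and det A = -1), so A⁵ = A since 5 is odd.

[[-1, -5], [0, 1]]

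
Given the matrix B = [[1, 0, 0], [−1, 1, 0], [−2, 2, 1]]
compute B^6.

[[1, 0, 0], [−6, 1, 0], [−42, 12, 1]]

B = I + N where N = [[0, 0, 0], [−1, 0, 0], [−2, 2, 0]] is strictly lower-triangular, so N^3 = 0.
(I + N)^6 = I + 6·N + 15·N^2 = [[1, 0, 0], [−6, 1, 0], [−42, 12, 1]].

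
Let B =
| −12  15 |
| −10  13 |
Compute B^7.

[[−4758, 6945], [−4630, 6817]]

tr B = 1 and det B = −6, so the characteristic polynomial is λ² − (1)λ + (−6) with roots 3 and −2.
Eigenvectors give P = [[−1, −3], [−1, −2]] with P⁻¹ = [[2, −3], [−1, 1]], and B = P·diag(3, −2)·P⁻¹.
Then B^7 = P·diag(2187, −128)·P⁻¹ = [[−2187, 384], [−2187, 256]] · [[2, −3], [−1, 1]] = [[−4758, 6945], [−4630, 6817]].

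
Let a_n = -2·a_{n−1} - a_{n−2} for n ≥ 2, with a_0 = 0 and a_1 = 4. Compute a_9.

36

With companion matrix A = [[-2, -1], [1, 0]], [a_n, a_{n−1}]ᵀ = A·[a_{n−1}, a_{n−2}]ᵀ, so [a_9, a_8]ᵀ = A⁸·[a_1, a_0]ᵀ.
A⁸ = [[9, 8], [-8, -7]], giving [a_9, a_8]ᵀ = [[36], [-32]].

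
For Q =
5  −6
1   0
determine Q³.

[[65, −114], [19, −30]]

tr Q = 5 and det Q = 6, so the characteristic polynomial is λ² − (5)λ + (6) with roots 2 and 3.
Eigenvectors give P = [[−2, 3], [−1, 1]] with P⁻¹ = [[1, −3], [1, −2]], and Q = P·diag(2, 3)·P⁻¹.
Then Q³ = P·diag(8, 27)·P⁻¹ = [[−16, 81], [−8, 27]] · [[1, −3], [1, −2]] = [[65, −114], [19, −30]].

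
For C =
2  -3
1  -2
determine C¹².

[[1, 0], [0, 1]]

C² = I (check: tr C = 0 and det C = -1), so C¹² = I since 12 is even.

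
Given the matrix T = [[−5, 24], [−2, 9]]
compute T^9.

tr T = 4 and det T = 3, so the characteristic polynomial is λ² − (4)λ + (3) with roots 1 and 3.
Eigenvectors give P = [[4, 3], [1, 1]] with P⁻¹ = [[1, −3], [−1, 4]], and T = P·diag(1, 3)·P⁻¹.
Then T^9 = P·diag(1, 19683)·P⁻¹ = [[4, 59049], [1, 19683]] · [[1, −3], [−1, 4]] = [[−59045, 236184], [−19682, 78729]].

[[−59045, 236184], [−19682, 78729]]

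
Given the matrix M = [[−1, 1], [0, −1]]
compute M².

[[1, −2], [0, 1]]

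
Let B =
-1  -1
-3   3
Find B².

[[4, -2], [-6, 12]]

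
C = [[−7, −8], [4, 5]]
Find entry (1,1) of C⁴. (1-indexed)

161

tr C = −2 and det C = −3, so the characteristic polynomial is λ² − (−2)λ + (−3) with roots 1 and −3.
Eigenvectors give P = [[−1, −2], [1, 1]] with P⁻¹ = [[1, 2], [−1, −1]], and C = P·diag(1, −3)·P⁻¹.
Then C⁴ = P·diag(1, 81)·P⁻¹ = [[−1, −162], [1, 81]] · [[1, 2], [−1, −1]] = [[161, 160], [−80, −79]].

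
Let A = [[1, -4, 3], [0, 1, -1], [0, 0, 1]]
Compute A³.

[[1, -12, 21], [0, 1, -3], [0, 0, 1]]

A = I + N where N = [[0, -4, 3], [0, 0, -1], [0, 0, 0]] is strictly upper-triangular, so N³ = 0.
(I + N)³ = I + 3·N + 3·N² = [[1, -12, 21], [0, 1, -3], [0, 0, 1]].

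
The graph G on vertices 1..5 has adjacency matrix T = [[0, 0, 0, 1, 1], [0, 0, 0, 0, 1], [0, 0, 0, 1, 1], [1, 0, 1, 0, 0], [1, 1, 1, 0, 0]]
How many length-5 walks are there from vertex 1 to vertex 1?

The number of length-5 walks from vertex 1 to vertex 1 is entry (1,1) of T⁵, where T is the adjacency matrix.
T² = [[2, 1, 2, 0, 0], [1, 1, 1, 0, 0], [2, 1, 2, 0, 0], [0, 0, 0, 2, 2], [0, 0, 0, 2, 3]]
T³ = [[0, 0, 0, 4, 5], [0, 0, 0, 2, 3], [0, 0, 0, 4, 5], [4, 2, 4, 0, 0], [5, 3, 5, 0, 0]]
T⁴ = [[9, 5, 9, 0, 0], [5, 3, 5, 0, 0], [9, 5, 9, 0, 0], [0, 0, 0, 8, 10], [0, 0, 0, 10, 13]]
T⁵ = [[0, 0, 0, 18, 23], [0, 0, 0, 10, 13], [0, 0, 0, 18, 23], [18, 10, 18, 0, 0], [23, 13, 23, 0, 0]]

0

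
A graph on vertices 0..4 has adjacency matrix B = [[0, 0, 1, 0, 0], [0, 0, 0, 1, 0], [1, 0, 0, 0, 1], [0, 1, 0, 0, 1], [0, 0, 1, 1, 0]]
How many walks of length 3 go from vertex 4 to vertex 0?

The number of length-3 walks from vertex 4 to vertex 0 is entry (4,0) of B³, where B is the adjacency matrix.
B² = [[1, 0, 0, 0, 1], [0, 1, 0, 0, 1], [0, 0, 2, 1, 0], [0, 0, 1, 2, 0], [1, 1, 0, 0, 2]]
B³ = [[0, 0, 2, 1, 0], [0, 0, 1, 2, 0], [2, 1, 0, 0, 3], [1, 2, 0, 0, 3], [0, 0, 3, 3, 0]]

0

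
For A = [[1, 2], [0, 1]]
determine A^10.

A = I + N where N = [[0, 2], [0, 0]] is strictly upper-triangular, so N^2 = 0.
(I + N)^10 = I + 10·N = [[1, 20], [0, 1]].

[[1, 20], [0, 1]]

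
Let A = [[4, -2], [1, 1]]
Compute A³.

[[46, -38], [19, -11]]

tr A = 5 and det A = 6, so the characteristic polynomial is λ² − (5)λ + (6) with roots 3 and 2.
Eigenvectors give P = [[-2, 1], [-1, 1]] with P⁻¹ = [[-1, 1], [-1, 2]], and A = P·diag(3, 2)·P⁻¹.
Then A³ = P·diag(27, 8)·P⁻¹ = [[-54, 8], [-27, 8]] · [[-1, 1], [-1, 2]] = [[46, -38], [19, -11]].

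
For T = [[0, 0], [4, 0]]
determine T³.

T is strictly triangular, hence nilpotent: T² = 0, so T³ = 0.

[[0, 0], [0, 0]]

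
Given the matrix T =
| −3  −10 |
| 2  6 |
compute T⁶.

tr T = 3 and det T = 2, so the characteristic polynomial is λ² − (3)λ + (2) with roots 2 and 1.
Eigenvectors give P = [[−2, 5], [1, −2]] with P⁻¹ = [[2, 5], [1, 2]], and T = P·diag(2, 1)·P⁻¹.
Then T⁶ = P·diag(64, 1)·P⁻¹ = [[−128, 5], [64, −2]] · [[2, 5], [1, 2]] = [[−251, −630], [126, 316]].

[[−251, −630], [126, 316]]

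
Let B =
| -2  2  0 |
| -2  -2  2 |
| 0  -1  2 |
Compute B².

[[0, -8, 4], [8, -2, 0], [2, 0, 2]]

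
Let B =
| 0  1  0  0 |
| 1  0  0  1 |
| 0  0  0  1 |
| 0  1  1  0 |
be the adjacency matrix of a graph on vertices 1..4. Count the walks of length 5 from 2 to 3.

The number of length-5 walks from vertex 2 to vertex 3 is entry (2,3) of B⁵, where B is the adjacency matrix.
B² = [[1, 0, 0, 1], [0, 2, 1, 0], [0, 1, 1, 0], [1, 0, 0, 2]]
B³ = [[0, 2, 1, 0], [2, 0, 0, 3], [1, 0, 0, 2], [0, 3, 2, 0]]
B⁴ = [[2, 0, 0, 3], [0, 5, 3, 0], [0, 3, 2, 0], [3, 0, 0, 5]]
B⁵ = [[0, 5, 3, 0], [5, 0, 0, 8], [3, 0, 0, 5], [0, 8, 5, 0]]

0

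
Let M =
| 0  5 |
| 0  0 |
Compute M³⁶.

M is strictly triangular, hence nilpotent: M² = 0, so M³⁶ = 0.

[[0, 0], [0, 0]]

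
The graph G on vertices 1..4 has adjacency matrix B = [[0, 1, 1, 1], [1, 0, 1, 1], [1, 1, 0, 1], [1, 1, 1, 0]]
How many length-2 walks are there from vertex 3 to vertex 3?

The number of length-2 walks from vertex 3 to vertex 3 is entry (3,3) of B^2, where B is the adjacency matrix.
B^2 = [[3, 2, 2, 2], [2, 3, 2, 2], [2, 2, 3, 2], [2, 2, 2, 3]]

3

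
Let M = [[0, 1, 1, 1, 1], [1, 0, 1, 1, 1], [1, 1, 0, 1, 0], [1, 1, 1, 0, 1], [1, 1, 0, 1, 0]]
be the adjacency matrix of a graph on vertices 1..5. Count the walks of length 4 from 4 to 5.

The number of length-4 walks from vertex 4 to vertex 5 is entry (4,5) of M^4, where M is the adjacency matrix.
M^2 = [[4, 3, 2, 3, 2], [3, 4, 2, 3, 2], [2, 2, 3, 2, 3], [3, 3, 2, 4, 2], [2, 2, 3, 2, 3]]
M^3 = [[10, 11, 10, 11, 10], [11, 10, 10, 11, 10], [10, 10, 6, 10, 6], [11, 11, 10, 10, 10], [10, 10, 6, 10, 6]]
M^4 = [[42, 41, 32, 41, 32], [41, 42, 32, 41, 32], [32, 32, 30, 32, 30], [41, 41, 32, 42, 32], [32, 32, 30, 32, 30]]

32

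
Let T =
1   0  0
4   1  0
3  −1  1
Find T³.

T = I + N where N = [[0, 0, 0], [4, 0, 0], [3, −1, 0]] is strictly lower-triangular, so N³ = 0.
(I + N)³ = I + 3·N + 3·N² = [[1, 0, 0], [12, 1, 0], [−3, −3, 1]].

[[1, 0, 0], [12, 1, 0], [−3, −3, 1]]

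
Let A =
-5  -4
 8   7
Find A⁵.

tr A = 2 and det A = -3, so the characteristic polynomial is λ² − (2)λ + (-3) with roots 3 and -1.
Eigenvectors give P = [[-1, -1], [2, 1]] with P⁻¹ = [[1, 1], [-2, -1]], and A = P·diag(3, -1)·P⁻¹.
Then A⁵ = P·diag(243, -1)·P⁻¹ = [[-243, 1], [486, -1]] · [[1, 1], [-2, -1]] = [[-245, -244], [488, 487]].

[[-245, -244], [488, 487]]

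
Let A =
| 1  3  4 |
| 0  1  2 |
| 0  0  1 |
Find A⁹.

[[1, 27, 252], [0, 1, 18], [0, 0, 1]]

A = I + N where N = [[0, 3, 4], [0, 0, 2], [0, 0, 0]] is strictly upper-triangular, so N³ = 0.
(I + N)⁹ = I + 9·N + 36·N² = [[1, 27, 252], [0, 1, 18], [0, 0, 1]].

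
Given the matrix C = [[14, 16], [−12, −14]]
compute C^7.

tr C = 0 and det C = −4, so the characteristic polynomial is λ² − (0)λ + (−4) with roots 2 and −2.
Eigenvectors give P = [[4, −1], [−3, 1]] with P⁻¹ = [[1, 1], [3, 4]], and C = P·diag(2, −2)·P⁻¹.
Then C^7 = P·diag(128, −128)·P⁻¹ = [[512, 128], [−384, −128]] · [[1, 1], [3, 4]] = [[896, 1024], [−768, −896]].

[[896, 1024], [−768, −896]]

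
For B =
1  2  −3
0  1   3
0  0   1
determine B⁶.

[[1, 12, 72], [0, 1, 18], [0, 0, 1]]

B = I + N where N = [[0, 2, −3], [0, 0, 3], [0, 0, 0]] is strictly upper-triangular, so N³ = 0.
(I + N)⁶ = I + 6·N + 15·N² = [[1, 12, 72], [0, 1, 18], [0, 0, 1]].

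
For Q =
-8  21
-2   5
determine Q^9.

[[-3578, 10731], [-1022, 3065]]

tr Q = -3 and det Q = 2, so the characteristic polynomial is λ² − (-3)λ + (2) with roots -1 and -2.
Eigenvectors give P = [[3, 7], [1, 2]] with P⁻¹ = [[-2, 7], [1, -3]], and Q = P·diag(-1, -2)·P⁻¹.
Then Q^9 = P·diag(-1, -512)·P⁻¹ = [[-3, -3584], [-1, -1024]] · [[-2, 7], [1, -3]] = [[-3578, 10731], [-1022, 3065]].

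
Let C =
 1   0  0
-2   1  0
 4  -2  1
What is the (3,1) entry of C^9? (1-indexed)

180

C = I + N where N = [[0, 0, 0], [-2, 0, 0], [4, -2, 0]] is strictly lower-triangular, so N^3 = 0.
(I + N)^9 = I + 9·N + 36·N^2 = [[1, 0, 0], [-18, 1, 0], [180, -18, 1]].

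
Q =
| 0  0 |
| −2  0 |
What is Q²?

[[0, 0], [0, 0]]

Q is strictly triangular, hence nilpotent: Q² = 0, so Q² = 0.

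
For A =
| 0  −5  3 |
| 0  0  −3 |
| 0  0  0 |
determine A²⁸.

A is strictly triangular, hence nilpotent: A³ = 0, so A²⁸ = 0.

[[0, 0, 0], [0, 0, 0], [0, 0, 0]]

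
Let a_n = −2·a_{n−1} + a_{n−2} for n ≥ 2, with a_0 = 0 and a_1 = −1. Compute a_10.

With companion matrix A = [[−2, 1], [1, 0]], [a_n, a_{n−1}]ᵀ = A·[a_{n−1}, a_{n−2}]ᵀ, so [a_10, a_9]ᵀ = A⁹·[a_1, a_0]ᵀ.
A⁹ = [[−2378, 985], [985, −408]], giving [a_10, a_9]ᵀ = [[2378], [−985]].

2378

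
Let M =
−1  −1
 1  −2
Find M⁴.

[[−9, 9], [−9, 0]]

M² = [[0, 3], [−3, 3]]
M³ = [[3, −6], [6, −3]]
M⁴ = [[−9, 9], [−9, 0]]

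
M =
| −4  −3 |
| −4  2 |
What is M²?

[[28, 6], [8, 16]]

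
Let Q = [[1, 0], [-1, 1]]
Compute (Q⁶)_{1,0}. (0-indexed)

-6

Q = I + N where N = [[0, 0], [-1, 0]] is strictly lower-triangular, so N² = 0.
(I + N)⁶ = I + 6·N = [[1, 0], [-6, 1]].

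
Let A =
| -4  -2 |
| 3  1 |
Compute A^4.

A^2 = [[10, 6], [-9, -5]]
A^3 = [[-22, -14], [21, 13]]
A^4 = [[46, 30], [-45, -29]]

[[46, 30], [-45, -29]]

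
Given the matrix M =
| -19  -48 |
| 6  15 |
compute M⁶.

tr M = -4 and det M = 3, so the characteristic polynomial is λ² − (-4)λ + (3) with roots -3 and -1.
Eigenvectors give P = [[-3, -8], [1, 3]] with P⁻¹ = [[-3, -8], [1, 3]], and M = P·diag(-3, -1)·P⁻¹.
Then M⁶ = P·diag(729, 1)·P⁻¹ = [[-2187, -8], [729, 3]] · [[-3, -8], [1, 3]] = [[6553, 17472], [-2184, -5823]].

[[6553, 17472], [-2184, -5823]]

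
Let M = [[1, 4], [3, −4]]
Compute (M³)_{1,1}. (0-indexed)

M² = [[13, −12], [−9, 28]]
M³ = [[−23, 100], [75, −148]]

−148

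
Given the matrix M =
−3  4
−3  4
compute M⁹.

M² = M (a projection; rank 1, trace 1), so M⁹ = M.

[[−3, 4], [−3, 4]]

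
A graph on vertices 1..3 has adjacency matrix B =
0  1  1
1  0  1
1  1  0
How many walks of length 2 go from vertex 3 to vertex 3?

The number of length-2 walks from vertex 3 to vertex 3 is entry (3,3) of B², where B is the adjacency matrix.
B² = [[2, 1, 1], [1, 2, 1], [1, 1, 2]]

2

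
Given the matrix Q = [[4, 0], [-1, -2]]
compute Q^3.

Q^2 = [[16, 0], [-2, 4]]
Q^3 = [[64, 0], [-12, -8]]

[[64, 0], [-12, -8]]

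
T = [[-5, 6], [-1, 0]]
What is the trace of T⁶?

tr T = -5 and det T = 6, so the characteristic polynomial is λ² − (-5)λ + (6) with roots -3 and -2.
Eigenvectors give P = [[3, -2], [1, -1]] with P⁻¹ = [[1, -2], [1, -3]], and T = P·diag(-3, -2)·P⁻¹.
Then T⁶ = P·diag(729, 64)·P⁻¹ = [[2187, -128], [729, -64]] · [[1, -2], [1, -3]] = [[2059, -3990], [665, -1266]].

793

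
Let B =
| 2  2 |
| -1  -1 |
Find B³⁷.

B² = B (a projection; rank 1, trace 1), so B³⁷ = B.

[[2, 2], [-1, -1]]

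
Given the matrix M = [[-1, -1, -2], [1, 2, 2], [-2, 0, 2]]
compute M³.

M² = [[4, -1, -4], [-3, 3, 6], [-2, 2, 8]]
M³ = [[3, -6, -18], [-6, 9, 24], [-12, 6, 24]]

[[3, -6, -18], [-6, 9, 24], [-12, 6, 24]]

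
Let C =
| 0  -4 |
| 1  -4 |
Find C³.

C² = [[-4, 16], [-4, 12]]
C³ = [[16, -48], [12, -32]]

[[16, -48], [12, -32]]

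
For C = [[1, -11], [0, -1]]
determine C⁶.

[[1, 0], [0, 1]]

C² = I (check: tr C = 0 and det C = -1), so C⁶ = I since 6 is even.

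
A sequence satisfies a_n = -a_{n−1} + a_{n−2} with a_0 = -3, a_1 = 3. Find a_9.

165

With companion matrix Q = [[-1, 1], [1, 0]], [a_n, a_{n−1}]ᵀ = Q·[a_{n−1}, a_{n−2}]ᵀ, so [a_9, a_8]ᵀ = Q⁸·[a_1, a_0]ᵀ.
Q⁸ = [[34, -21], [-21, 13]], giving [a_9, a_8]ᵀ = [[165], [-102]].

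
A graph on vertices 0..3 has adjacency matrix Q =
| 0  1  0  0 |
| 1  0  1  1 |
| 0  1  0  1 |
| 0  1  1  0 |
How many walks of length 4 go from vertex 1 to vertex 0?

The number of length-4 walks from vertex 1 to vertex 0 is entry (1,0) of Q⁴, where Q is the adjacency matrix.
Q² = [[1, 0, 1, 1], [0, 3, 1, 1], [1, 1, 2, 1], [1, 1, 1, 2]]
Q³ = [[0, 3, 1, 1], [3, 2, 4, 4], [1, 4, 2, 3], [1, 4, 3, 2]]
Q⁴ = [[3, 2, 4, 4], [2, 11, 6, 6], [4, 6, 7, 6], [4, 6, 6, 7]]

2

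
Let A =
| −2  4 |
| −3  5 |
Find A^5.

[[−92, 124], [−93, 125]]

tr A = 3 and det A = 2, so the characteristic polynomial is λ² − (3)λ + (2) with roots 1 and 2.
Eigenvectors give P = [[−4, 1], [−3, 1]] with P⁻¹ = [[−1, 1], [−3, 4]], and A = P·diag(1, 2)·P⁻¹.
Then A^5 = P·diag(1, 32)·P⁻¹ = [[−4, 32], [−3, 32]] · [[−1, 1], [−3, 4]] = [[−92, 124], [−93, 125]].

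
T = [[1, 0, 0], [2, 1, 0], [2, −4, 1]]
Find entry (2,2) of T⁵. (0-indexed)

1

T = I + N where N = [[0, 0, 0], [2, 0, 0], [2, −4, 0]] is strictly lower-triangular, so N³ = 0.
(I + N)⁵ = I + 5·N + 10·N² = [[1, 0, 0], [10, 1, 0], [−70, −20, 1]].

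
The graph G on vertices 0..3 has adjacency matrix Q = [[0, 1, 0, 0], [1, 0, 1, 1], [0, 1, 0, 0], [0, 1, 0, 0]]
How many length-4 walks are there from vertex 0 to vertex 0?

3

The number of length-4 walks from vertex 0 to vertex 0 is entry (0,0) of Q⁴, where Q is the adjacency matrix.
Q² = [[1, 0, 1, 1], [0, 3, 0, 0], [1, 0, 1, 1], [1, 0, 1, 1]]
Q³ = [[0, 3, 0, 0], [3, 0, 3, 3], [0, 3, 0, 0], [0, 3, 0, 0]]
Q⁴ = [[3, 0, 3, 3], [0, 9, 0, 0], [3, 0, 3, 3], [3, 0, 3, 3]]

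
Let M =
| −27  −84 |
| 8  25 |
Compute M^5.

tr M = −2 and det M = −3, so the characteristic polynomial is λ² − (−2)λ + (−3) with roots 1 and −3.
Eigenvectors give P = [[−3, 7], [1, −2]] with P⁻¹ = [[2, 7], [1, 3]], and M = P·diag(1, −3)·P⁻¹.
Then M^5 = P·diag(1, −243)·P⁻¹ = [[−3, −1701], [1, 486]] · [[2, 7], [1, 3]] = [[−1707, −5124], [488, 1465]].

[[−1707, −5124], [488, 1465]]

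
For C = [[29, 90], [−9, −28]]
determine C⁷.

tr C = 1 and det C = −2, so the characteristic polynomial is λ² − (1)λ + (−2) with roots 2 and −1.
Eigenvectors give P = [[10, −3], [−3, 1]] with P⁻¹ = [[1, 3], [3, 10]], and C = P·diag(2, −1)·P⁻¹.
Then C⁷ = P·diag(128, −1)·P⁻¹ = [[1280, 3], [−384, −1]] · [[1, 3], [3, 10]] = [[1289, 3870], [−387, −1162]].

[[1289, 3870], [−387, −1162]]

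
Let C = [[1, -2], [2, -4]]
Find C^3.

C^2 = [[-3, 6], [-6, 12]]
C^3 = [[9, -18], [18, -36]]

[[9, -18], [18, -36]]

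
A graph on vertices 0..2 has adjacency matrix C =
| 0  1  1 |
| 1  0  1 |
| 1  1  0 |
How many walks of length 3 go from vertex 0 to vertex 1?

3

The number of length-3 walks from vertex 0 to vertex 1 is entry (0,1) of C^3, where C is the adjacency matrix.
C^2 = [[2, 1, 1], [1, 2, 1], [1, 1, 2]]
C^3 = [[2, 3, 3], [3, 2, 3], [3, 3, 2]]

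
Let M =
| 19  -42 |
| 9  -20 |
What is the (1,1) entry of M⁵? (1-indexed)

199

tr M = -1 and det M = -2, so the characteristic polynomial is λ² − (-1)λ + (-2) with roots -2 and 1.
Eigenvectors give P = [[-2, 7], [-1, 3]] with P⁻¹ = [[3, -7], [1, -2]], and M = P·diag(-2, 1)·P⁻¹.
Then M⁵ = P·diag(-32, 1)·P⁻¹ = [[64, 7], [32, 3]] · [[3, -7], [1, -2]] = [[199, -462], [99, -230]].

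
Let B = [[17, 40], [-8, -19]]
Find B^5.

tr B = -2 and det B = -3, so the characteristic polynomial is λ² − (-2)λ + (-3) with roots -3 and 1.
Eigenvectors give P = [[-2, 5], [1, -2]] with P⁻¹ = [[2, 5], [1, 2]], and B = P·diag(-3, 1)·P⁻¹.
Then B^5 = P·diag(-243, 1)·P⁻¹ = [[486, 5], [-243, -2]] · [[2, 5], [1, 2]] = [[977, 2440], [-488, -1219]].

[[977, 2440], [-488, -1219]]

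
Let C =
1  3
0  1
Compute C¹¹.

C = I + N where N = [[0, 3], [0, 0]] is strictly upper-triangular, so N² = 0.
(I + N)¹¹ = I + 11·N = [[1, 33], [0, 1]].

[[1, 33], [0, 1]]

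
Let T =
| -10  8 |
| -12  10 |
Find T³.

[[-40, 32], [-48, 40]]

tr T = 0 and det T = -4, so the characteristic polynomial is λ² − (0)λ + (-4) with roots -2 and 2.
Eigenvectors give P = [[1, 2], [1, 3]] with P⁻¹ = [[3, -2], [-1, 1]], and T = P·diag(-2, 2)·P⁻¹.
Then T³ = P·diag(-8, 8)·P⁻¹ = [[-8, 16], [-8, 24]] · [[3, -2], [-1, 1]] = [[-40, 32], [-48, 40]].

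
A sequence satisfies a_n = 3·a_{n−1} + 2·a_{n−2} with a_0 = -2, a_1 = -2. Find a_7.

With companion matrix B = [[3, 2], [1, 0]], [a_n, a_{n−1}]ᵀ = B·[a_{n−1}, a_{n−2}]ᵀ, so [a_7, a_6]ᵀ = B⁶·[a_1, a_0]ᵀ.
B⁶ = [[1763, 990], [495, 278]], giving [a_7, a_6]ᵀ = [[-5506], [-1546]].

-5506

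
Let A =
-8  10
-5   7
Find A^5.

tr A = -1 and det A = -6, so the characteristic polynomial is λ² − (-1)λ + (-6) with roots -3 and 2.
Eigenvectors give P = [[2, 1], [1, 1]] with P⁻¹ = [[1, -1], [-1, 2]], and A = P·diag(-3, 2)·P⁻¹.
Then A^5 = P·diag(-243, 32)·P⁻¹ = [[-486, 32], [-243, 32]] · [[1, -1], [-1, 2]] = [[-518, 550], [-275, 307]].

[[-518, 550], [-275, 307]]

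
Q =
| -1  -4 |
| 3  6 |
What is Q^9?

[[-57001, -76684], [57513, 77196]]

tr Q = 5 and det Q = 6, so the characteristic polynomial is λ² − (5)λ + (6) with roots 2 and 3.
Eigenvectors give P = [[4, -1], [-3, 1]] with P⁻¹ = [[1, 1], [3, 4]], and Q = P·diag(2, 3)·P⁻¹.
Then Q^9 = P·diag(512, 19683)·P⁻¹ = [[2048, -19683], [-1536, 19683]] · [[1, 1], [3, 4]] = [[-57001, -76684], [57513, 77196]].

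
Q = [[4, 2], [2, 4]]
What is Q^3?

Q^2 = [[20, 16], [16, 20]]
Q^3 = [[112, 104], [104, 112]]

[[112, 104], [104, 112]]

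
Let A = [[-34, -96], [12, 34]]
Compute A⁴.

[[16, 0], [0, 16]]

tr A = 0 and det A = -4, so the characteristic polynomial is λ² − (0)λ + (-4) with roots -2 and 2.
Eigenvectors give P = [[-3, -8], [1, 3]] with P⁻¹ = [[-3, -8], [1, 3]], and A = P·diag(-2, 2)·P⁻¹.
Then A⁴ = P·diag(16, 16)·P⁻¹ = [[-48, -128], [16, 48]] · [[-3, -8], [1, 3]] = [[16, 0], [0, 16]].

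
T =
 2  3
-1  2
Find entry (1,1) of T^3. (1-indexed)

-10

T^2 = [[1, 12], [-4, 1]]
T^3 = [[-10, 27], [-9, -10]]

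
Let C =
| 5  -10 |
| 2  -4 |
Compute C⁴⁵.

[[5, -10], [2, -4]]

C² = C (a projection; rank 1, trace 1), so C⁴⁵ = C.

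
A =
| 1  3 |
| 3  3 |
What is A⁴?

A² = [[10, 12], [12, 18]]
A³ = [[46, 66], [66, 90]]
A⁴ = [[244, 336], [336, 468]]

[[244, 336], [336, 468]]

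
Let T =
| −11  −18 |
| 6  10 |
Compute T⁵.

tr T = −1 and det T = −2, so the characteristic polynomial is λ² − (−1)λ + (−2) with roots 1 and −2.
Eigenvectors give P = [[−3, −2], [2, 1]] with P⁻¹ = [[1, 2], [−2, −3]], and T = P·diag(1, −2)·P⁻¹.
Then T⁵ = P·diag(1, −32)·P⁻¹ = [[−3, 64], [2, −32]] · [[1, 2], [−2, −3]] = [[−131, −198], [66, 100]].

[[−131, −198], [66, 100]]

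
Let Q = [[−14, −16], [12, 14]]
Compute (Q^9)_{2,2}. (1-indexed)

3584

tr Q = 0 and det Q = −4, so the characteristic polynomial is λ² − (0)λ + (−4) with roots −2 and 2.
Eigenvectors give P = [[4, −1], [−3, 1]] with P⁻¹ = [[1, 1], [3, 4]], and Q = P·diag(−2, 2)·P⁻¹.
Then Q^9 = P·diag(−512, 512)·P⁻¹ = [[−2048, −512], [1536, 512]] · [[1, 1], [3, 4]] = [[−3584, −4096], [3072, 3584]].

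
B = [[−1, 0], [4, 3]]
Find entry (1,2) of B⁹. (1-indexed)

0

tr B = 2 and det B = −3, so the characteristic polynomial is λ² − (2)λ + (−3) with roots −1 and 3.
Eigenvectors give P = [[−1, 0], [1, 1]] with P⁻¹ = [[−1, 0], [1, 1]], and B = P·diag(−1, 3)·P⁻¹.
Then B⁹ = P·diag(−1, 19683)·P⁻¹ = [[1, 0], [−1, 19683]] · [[−1, 0], [1, 1]] = [[−1, 0], [19684, 19683]].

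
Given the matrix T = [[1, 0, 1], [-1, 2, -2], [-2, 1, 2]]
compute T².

[[-1, 1, 3], [1, 2, -9], [-7, 4, 0]]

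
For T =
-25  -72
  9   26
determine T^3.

tr T = 1 and det T = -2, so the characteristic polynomial is λ² − (1)λ + (-2) with roots 2 and -1.
Eigenvectors give P = [[8, -3], [-3, 1]] with P⁻¹ = [[-1, -3], [-3, -8]], and T = P·diag(2, -1)·P⁻¹.
Then T^3 = P·diag(8, -1)·P⁻¹ = [[64, 3], [-24, -1]] · [[-1, -3], [-3, -8]] = [[-73, -216], [27, 80]].

[[-73, -216], [27, 80]]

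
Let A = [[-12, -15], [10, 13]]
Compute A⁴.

[[-114, -195], [130, 211]]

tr A = 1 and det A = -6, so the characteristic polynomial is λ² − (1)λ + (-6) with roots 3 and -2.
Eigenvectors give P = [[-1, 3], [1, -2]] with P⁻¹ = [[2, 3], [1, 1]], and A = P·diag(3, -2)·P⁻¹.
Then A⁴ = P·diag(81, 16)·P⁻¹ = [[-81, 48], [81, -32]] · [[2, 3], [1, 1]] = [[-114, -195], [130, 211]].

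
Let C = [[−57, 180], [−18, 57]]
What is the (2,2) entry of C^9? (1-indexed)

373977

tr C = 0 and det C = −9, so the characteristic polynomial is λ² − (0)λ + (−9) with roots 3 and −3.
Eigenvectors give P = [[3, 10], [1, 3]] with P⁻¹ = [[−3, 10], [1, −3]], and C = P·diag(3, −3)·P⁻¹.
Then C^9 = P·diag(19683, −19683)·P⁻¹ = [[59049, −196830], [19683, −59049]] · [[−3, 10], [1, −3]] = [[−373977, 1180980], [−118098, 373977]].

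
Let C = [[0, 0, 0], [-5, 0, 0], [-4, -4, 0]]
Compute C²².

C is strictly triangular, hence nilpotent: C³ = 0, so C²² = 0.

[[0, 0, 0], [0, 0, 0], [0, 0, 0]]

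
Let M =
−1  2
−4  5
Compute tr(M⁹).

19684

tr M = 4 and det M = 3, so the characteristic polynomial is λ² − (4)λ + (3) with roots 1 and 3.
Eigenvectors give P = [[1, −1], [1, −2]] with P⁻¹ = [[2, −1], [1, −1]], and M = P·diag(1, 3)·P⁻¹.
Then M⁹ = P·diag(1, 19683)·P⁻¹ = [[1, −19683], [1, −39366]] · [[2, −1], [1, −1]] = [[−19681, 19682], [−39364, 39365]].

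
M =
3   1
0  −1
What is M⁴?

[[81, 20], [0, 1]]

M² = [[9, 2], [0, 1]]
M³ = [[27, 7], [0, −1]]
M⁴ = [[81, 20], [0, 1]]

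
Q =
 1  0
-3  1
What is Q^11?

[[1, 0], [-33, 1]]

Q = I + N where N = [[0, 0], [-3, 0]] is strictly lower-triangular, so N^2 = 0.
(I + N)^11 = I + 11·N = [[1, 0], [-33, 1]].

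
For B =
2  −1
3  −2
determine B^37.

B² = I (check: tr B = 0 and det B = −1), so B^37 = B since 37 is odd.

[[2, −1], [3, −2]]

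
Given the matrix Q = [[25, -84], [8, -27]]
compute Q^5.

[[1465, -5124], [488, -1707]]

tr Q = -2 and det Q = -3, so the characteristic polynomial is λ² − (-2)λ + (-3) with roots 1 and -3.
Eigenvectors give P = [[7, 3], [2, 1]] with P⁻¹ = [[1, -3], [-2, 7]], and Q = P·diag(1, -3)·P⁻¹.
Then Q^5 = P·diag(1, -243)·P⁻¹ = [[7, -729], [2, -243]] · [[1, -3], [-2, 7]] = [[1465, -5124], [488, -1707]].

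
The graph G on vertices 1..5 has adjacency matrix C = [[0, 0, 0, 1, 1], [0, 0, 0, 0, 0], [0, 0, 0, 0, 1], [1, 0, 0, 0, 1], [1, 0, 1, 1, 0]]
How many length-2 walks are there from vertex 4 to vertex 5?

1

The number of length-2 walks from vertex 4 to vertex 5 is entry (4,5) of C², where C is the adjacency matrix.
C² = [[2, 0, 1, 1, 1], [0, 0, 0, 0, 0], [1, 0, 1, 1, 0], [1, 0, 1, 2, 1], [1, 0, 0, 1, 3]]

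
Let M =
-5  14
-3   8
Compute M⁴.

[[-89, 210], [-45, 106]]

tr M = 3 and det M = 2, so the characteristic polynomial is λ² − (3)λ + (2) with roots 2 and 1.
Eigenvectors give P = [[2, 7], [1, 3]] with P⁻¹ = [[-3, 7], [1, -2]], and M = P·diag(2, 1)·P⁻¹.
Then M⁴ = P·diag(16, 1)·P⁻¹ = [[32, 7], [16, 3]] · [[-3, 7], [1, -2]] = [[-89, 210], [-45, 106]].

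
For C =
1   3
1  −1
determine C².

[[4, 0], [0, 4]]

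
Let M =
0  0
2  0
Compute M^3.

M is strictly triangular, hence nilpotent: M^2 = 0, so M^3 = 0.

[[0, 0], [0, 0]]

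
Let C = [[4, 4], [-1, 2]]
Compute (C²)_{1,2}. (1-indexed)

24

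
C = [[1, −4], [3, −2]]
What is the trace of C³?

C² = [[−11, 4], [−3, −8]]
C³ = [[1, 36], [−27, 28]]

29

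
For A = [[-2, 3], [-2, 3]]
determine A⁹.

A² = A (a projection; rank 1, trace 1), so A⁹ = A.

[[-2, 3], [-2, 3]]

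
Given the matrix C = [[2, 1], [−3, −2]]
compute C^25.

[[2, 1], [−3, −2]]

C² = I (check: tr C = 0 and det C = −1), so C^25 = C since 25 is odd.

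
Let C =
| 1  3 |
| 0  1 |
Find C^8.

[[1, 24], [0, 1]]

C = I + N where N = [[0, 3], [0, 0]] is strictly upper-triangular, so N^2 = 0.
(I + N)^8 = I + 8·N = [[1, 24], [0, 1]].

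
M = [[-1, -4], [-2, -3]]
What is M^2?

[[9, 16], [8, 17]]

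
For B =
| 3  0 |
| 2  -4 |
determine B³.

B² = [[9, 0], [-2, 16]]
B³ = [[27, 0], [26, -64]]

[[27, 0], [26, -64]]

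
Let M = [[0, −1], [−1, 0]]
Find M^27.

M² = I (check: tr M = 0 and det M = −1), so M^27 = M since 27 is odd.

[[0, −1], [−1, 0]]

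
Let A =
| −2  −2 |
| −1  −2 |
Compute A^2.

[[6, 8], [4, 6]]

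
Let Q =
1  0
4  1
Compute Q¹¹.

Q = I + N where N = [[0, 0], [4, 0]] is strictly lower-triangular, so N² = 0.
(I + N)¹¹ = I + 11·N = [[1, 0], [44, 1]].

[[1, 0], [44, 1]]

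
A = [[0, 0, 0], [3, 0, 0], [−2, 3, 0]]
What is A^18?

[[0, 0, 0], [0, 0, 0], [0, 0, 0]]

A is strictly triangular, hence nilpotent: A^3 = 0, so A^18 = 0.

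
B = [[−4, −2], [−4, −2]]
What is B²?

[[24, 12], [24, 12]]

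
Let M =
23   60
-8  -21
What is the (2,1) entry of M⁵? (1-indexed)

-488

tr M = 2 and det M = -3, so the characteristic polynomial is λ² − (2)λ + (-3) with roots -1 and 3.
Eigenvectors give P = [[-5, -3], [2, 1]] with P⁻¹ = [[1, 3], [-2, -5]], and M = P·diag(-1, 3)·P⁻¹.
Then M⁵ = P·diag(-1, 243)·P⁻¹ = [[5, -729], [-2, 243]] · [[1, 3], [-2, -5]] = [[1463, 3660], [-488, -1221]].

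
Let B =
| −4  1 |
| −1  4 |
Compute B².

[[15, 0], [0, 15]]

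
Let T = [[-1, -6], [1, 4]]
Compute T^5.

[[-61, -186], [31, 94]]

tr T = 3 and det T = 2, so the characteristic polynomial is λ² − (3)λ + (2) with roots 2 and 1.
Eigenvectors give P = [[-2, -3], [1, 1]] with P⁻¹ = [[1, 3], [-1, -2]], and T = P·diag(2, 1)·P⁻¹.
Then T^5 = P·diag(32, 1)·P⁻¹ = [[-64, -3], [32, 1]] · [[1, 3], [-1, -2]] = [[-61, -186], [31, 94]].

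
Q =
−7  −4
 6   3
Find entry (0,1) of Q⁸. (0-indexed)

tr Q = −4 and det Q = 3, so the characteristic polynomial is λ² − (−4)λ + (3) with roots −1 and −3.
Eigenvectors give P = [[−2, −1], [3, 1]] with P⁻¹ = [[1, 1], [−3, −2]], and Q = P·diag(−1, −3)·P⁻¹.
Then Q⁸ = P·diag(1, 6561)·P⁻¹ = [[−2, −6561], [3, 6561]] · [[1, 1], [−3, −2]] = [[19681, 13120], [−19680, −13119]].

13120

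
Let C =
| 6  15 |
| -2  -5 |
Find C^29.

[[6, 15], [-2, -5]]

C² = C (a projection; rank 1, trace 1), so C^29 = C.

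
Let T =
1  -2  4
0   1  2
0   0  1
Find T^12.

[[1, -24, -216], [0, 1, 24], [0, 0, 1]]

T = I + N where N = [[0, -2, 4], [0, 0, 2], [0, 0, 0]] is strictly upper-triangular, so N^3 = 0.
(I + N)^12 = I + 12·N + 66·N^2 = [[1, -24, -216], [0, 1, 24], [0, 0, 1]].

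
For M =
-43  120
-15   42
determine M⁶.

tr M = -1 and det M = -6, so the characteristic polynomial is λ² − (-1)λ + (-6) with roots 2 and -3.
Eigenvectors give P = [[-8, 3], [-3, 1]] with P⁻¹ = [[1, -3], [3, -8]], and M = P·diag(2, -3)·P⁻¹.
Then M⁶ = P·diag(64, 729)·P⁻¹ = [[-512, 2187], [-192, 729]] · [[1, -3], [3, -8]] = [[6049, -15960], [1995, -5256]].

[[6049, -15960], [1995, -5256]]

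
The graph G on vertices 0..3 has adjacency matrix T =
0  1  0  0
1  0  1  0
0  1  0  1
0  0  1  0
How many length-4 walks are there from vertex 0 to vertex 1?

The number of length-4 walks from vertex 0 to vertex 1 is entry (0,1) of T^4, where T is the adjacency matrix.
T^2 = [[1, 0, 1, 0], [0, 2, 0, 1], [1, 0, 2, 0], [0, 1, 0, 1]]
T^3 = [[0, 2, 0, 1], [2, 0, 3, 0], [0, 3, 0, 2], [1, 0, 2, 0]]
T^4 = [[2, 0, 3, 0], [0, 5, 0, 3], [3, 0, 5, 0], [0, 3, 0, 2]]

0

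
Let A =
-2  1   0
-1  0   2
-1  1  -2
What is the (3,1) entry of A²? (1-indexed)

3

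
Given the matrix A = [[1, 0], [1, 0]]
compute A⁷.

A² = A (a projection; rank 1, trace 1), so A⁷ = A.

[[1, 0], [1, 0]]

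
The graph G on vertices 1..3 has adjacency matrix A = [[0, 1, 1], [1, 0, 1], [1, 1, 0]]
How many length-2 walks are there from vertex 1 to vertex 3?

The number of length-2 walks from vertex 1 to vertex 3 is entry (1,3) of A², where A is the adjacency matrix.
A² = [[2, 1, 1], [1, 2, 1], [1, 1, 2]]

1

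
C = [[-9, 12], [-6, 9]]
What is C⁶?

[[729, 0], [0, 729]]

tr C = 0 and det C = -9, so the characteristic polynomial is λ² − (0)λ + (-9) with roots -3 and 3.
Eigenvectors give P = [[2, -1], [1, -1]] with P⁻¹ = [[1, -1], [1, -2]], and C = P·diag(-3, 3)·P⁻¹.
Then C⁶ = P·diag(729, 729)·P⁻¹ = [[1458, -729], [729, -729]] · [[1, -1], [1, -2]] = [[729, 0], [0, 729]].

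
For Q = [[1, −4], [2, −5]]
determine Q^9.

tr Q = −4 and det Q = 3, so the characteristic polynomial is λ² − (−4)λ + (3) with roots −3 and −1.
Eigenvectors give P = [[1, 2], [1, 1]] with P⁻¹ = [[−1, 2], [1, −1]], and Q = P·diag(−3, −1)·P⁻¹.
Then Q^9 = P·diag(−19683, −1)·P⁻¹ = [[−19683, −2], [−19683, −1]] · [[−1, 2], [1, −1]] = [[19681, −39364], [19682, −39365]].

[[19681, −39364], [19682, −39365]]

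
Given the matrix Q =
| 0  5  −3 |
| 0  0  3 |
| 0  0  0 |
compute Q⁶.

[[0, 0, 0], [0, 0, 0], [0, 0, 0]]

Q is strictly triangular, hence nilpotent: Q³ = 0, so Q⁶ = 0.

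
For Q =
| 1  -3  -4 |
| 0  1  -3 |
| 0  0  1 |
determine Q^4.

Q = I + N where N = [[0, -3, -4], [0, 0, -3], [0, 0, 0]] is strictly upper-triangular, so N^3 = 0.
(I + N)^4 = I + 4·N + 6·N^2 = [[1, -12, 38], [0, 1, -12], [0, 0, 1]].

[[1, -12, 38], [0, 1, -12], [0, 0, 1]]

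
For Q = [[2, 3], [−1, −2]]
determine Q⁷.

Q² = I (check: tr Q = 0 and det Q = −1), so Q⁷ = Q since 7 is odd.

[[2, 3], [−1, −2]]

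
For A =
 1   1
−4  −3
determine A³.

[[5, 3], [−12, −7]]

A² = [[−3, −2], [8, 5]]
A³ = [[5, 3], [−12, −7]]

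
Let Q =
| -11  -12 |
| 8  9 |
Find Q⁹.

tr Q = -2 and det Q = -3, so the characteristic polynomial is λ² − (-2)λ + (-3) with roots 1 and -3.
Eigenvectors give P = [[1, 3], [-1, -2]] with P⁻¹ = [[-2, -3], [1, 1]], and Q = P·diag(1, -3)·P⁻¹.
Then Q⁹ = P·diag(1, -19683)·P⁻¹ = [[1, -59049], [-1, 39366]] · [[-2, -3], [1, 1]] = [[-59051, -59052], [39368, 39369]].

[[-59051, -59052], [39368, 39369]]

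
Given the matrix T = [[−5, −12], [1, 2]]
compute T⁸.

tr T = −3 and det T = 2, so the characteristic polynomial is λ² − (−3)λ + (2) with roots −2 and −1.
Eigenvectors give P = [[−4, −3], [1, 1]] with P⁻¹ = [[−1, −3], [1, 4]], and T = P·diag(−2, −1)·P⁻¹.
Then T⁸ = P·diag(256, 1)·P⁻¹ = [[−1024, −3], [256, 1]] · [[−1, −3], [1, 4]] = [[1021, 3060], [−255, −764]].

[[1021, 3060], [−255, −764]]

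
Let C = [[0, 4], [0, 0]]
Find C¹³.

C is strictly triangular, hence nilpotent: C² = 0, so C¹³ = 0.

[[0, 0], [0, 0]]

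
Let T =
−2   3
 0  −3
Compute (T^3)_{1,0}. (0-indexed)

0

T^2 = [[4, −15], [0, 9]]
T^3 = [[−8, 57], [0, −27]]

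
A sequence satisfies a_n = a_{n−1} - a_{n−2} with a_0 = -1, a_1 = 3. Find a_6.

-1

With companion matrix C = [[1, -1], [1, 0]], [a_n, a_{n−1}]ᵀ = C·[a_{n−1}, a_{n−2}]ᵀ, so [a_6, a_5]ᵀ = C^5·[a_1, a_0]ᵀ.
C^5 = [[0, 1], [-1, 1]], giving [a_6, a_5]ᵀ = [[-1], [-4]].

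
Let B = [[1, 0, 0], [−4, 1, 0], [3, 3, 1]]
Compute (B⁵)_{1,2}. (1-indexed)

B = I + N where N = [[0, 0, 0], [−4, 0, 0], [3, 3, 0]] is strictly lower-triangular, so N³ = 0.
(I + N)⁵ = I + 5·N + 10·N² = [[1, 0, 0], [−20, 1, 0], [−105, 15, 1]].

0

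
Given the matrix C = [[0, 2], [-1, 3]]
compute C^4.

tr C = 3 and det C = 2, so the characteristic polynomial is λ² − (3)λ + (2) with roots 1 and 2.
Eigenvectors give P = [[2, 1], [1, 1]] with P⁻¹ = [[1, -1], [-1, 2]], and C = P·diag(1, 2)·P⁻¹.
Then C^4 = P·diag(1, 16)·P⁻¹ = [[2, 16], [1, 16]] · [[1, -1], [-1, 2]] = [[-14, 30], [-15, 31]].

[[-14, 30], [-15, 31]]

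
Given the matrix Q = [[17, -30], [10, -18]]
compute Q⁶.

[[-1931, 3990], [-1330, 2724]]

tr Q = -1 and det Q = -6, so the characteristic polynomial is λ² − (-1)λ + (-6) with roots -3 and 2.
Eigenvectors give P = [[3, -2], [2, -1]] with P⁻¹ = [[-1, 2], [-2, 3]], and Q = P·diag(-3, 2)·P⁻¹.
Then Q⁶ = P·diag(729, 64)·P⁻¹ = [[2187, -128], [1458, -64]] · [[-1, 2], [-2, 3]] = [[-1931, 3990], [-1330, 2724]].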